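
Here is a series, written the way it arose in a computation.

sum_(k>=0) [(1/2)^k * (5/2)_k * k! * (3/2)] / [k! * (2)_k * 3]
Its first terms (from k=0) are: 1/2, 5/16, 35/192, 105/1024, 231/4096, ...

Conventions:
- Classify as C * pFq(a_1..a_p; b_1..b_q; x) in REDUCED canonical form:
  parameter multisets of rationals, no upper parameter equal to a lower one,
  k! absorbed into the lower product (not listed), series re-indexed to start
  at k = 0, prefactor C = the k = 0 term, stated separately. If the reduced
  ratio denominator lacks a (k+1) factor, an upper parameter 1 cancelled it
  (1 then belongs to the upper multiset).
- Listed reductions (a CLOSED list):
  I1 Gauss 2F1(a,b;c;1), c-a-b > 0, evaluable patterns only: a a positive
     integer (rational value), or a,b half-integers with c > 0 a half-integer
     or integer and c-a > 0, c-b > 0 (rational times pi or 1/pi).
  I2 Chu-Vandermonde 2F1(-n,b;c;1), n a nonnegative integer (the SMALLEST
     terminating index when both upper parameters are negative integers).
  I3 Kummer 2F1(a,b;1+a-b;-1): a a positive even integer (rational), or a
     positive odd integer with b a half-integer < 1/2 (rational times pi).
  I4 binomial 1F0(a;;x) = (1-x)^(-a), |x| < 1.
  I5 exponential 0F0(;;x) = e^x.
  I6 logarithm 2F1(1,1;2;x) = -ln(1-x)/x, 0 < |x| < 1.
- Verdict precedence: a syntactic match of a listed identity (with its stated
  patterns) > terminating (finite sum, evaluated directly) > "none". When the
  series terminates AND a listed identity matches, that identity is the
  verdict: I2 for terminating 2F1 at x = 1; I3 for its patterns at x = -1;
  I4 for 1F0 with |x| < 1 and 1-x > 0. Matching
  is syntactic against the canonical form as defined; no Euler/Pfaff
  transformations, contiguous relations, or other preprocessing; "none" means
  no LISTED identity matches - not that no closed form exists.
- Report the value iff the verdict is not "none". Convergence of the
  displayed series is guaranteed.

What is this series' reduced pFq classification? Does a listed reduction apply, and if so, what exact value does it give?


Classification (C = 1/2): 2F1 with upper {1, 5/2}, lower {2}, argument x = 1/2. Verdict: none here - no I1-I6 shape fits x = 1/2 with lower {2}.

Key observation: with t_0 = 1/2, the factorial ratio (C = 1/2) (k+a-1)!/(a-1)! is a rising factorial (a)_k.
Consecutive-term ratio: r(k) = (1/2) * (k+1) (k+5/2) / [(k+2) (k+1)] ; factor over Q: parameters, x = (1/2), and C = 1/2.


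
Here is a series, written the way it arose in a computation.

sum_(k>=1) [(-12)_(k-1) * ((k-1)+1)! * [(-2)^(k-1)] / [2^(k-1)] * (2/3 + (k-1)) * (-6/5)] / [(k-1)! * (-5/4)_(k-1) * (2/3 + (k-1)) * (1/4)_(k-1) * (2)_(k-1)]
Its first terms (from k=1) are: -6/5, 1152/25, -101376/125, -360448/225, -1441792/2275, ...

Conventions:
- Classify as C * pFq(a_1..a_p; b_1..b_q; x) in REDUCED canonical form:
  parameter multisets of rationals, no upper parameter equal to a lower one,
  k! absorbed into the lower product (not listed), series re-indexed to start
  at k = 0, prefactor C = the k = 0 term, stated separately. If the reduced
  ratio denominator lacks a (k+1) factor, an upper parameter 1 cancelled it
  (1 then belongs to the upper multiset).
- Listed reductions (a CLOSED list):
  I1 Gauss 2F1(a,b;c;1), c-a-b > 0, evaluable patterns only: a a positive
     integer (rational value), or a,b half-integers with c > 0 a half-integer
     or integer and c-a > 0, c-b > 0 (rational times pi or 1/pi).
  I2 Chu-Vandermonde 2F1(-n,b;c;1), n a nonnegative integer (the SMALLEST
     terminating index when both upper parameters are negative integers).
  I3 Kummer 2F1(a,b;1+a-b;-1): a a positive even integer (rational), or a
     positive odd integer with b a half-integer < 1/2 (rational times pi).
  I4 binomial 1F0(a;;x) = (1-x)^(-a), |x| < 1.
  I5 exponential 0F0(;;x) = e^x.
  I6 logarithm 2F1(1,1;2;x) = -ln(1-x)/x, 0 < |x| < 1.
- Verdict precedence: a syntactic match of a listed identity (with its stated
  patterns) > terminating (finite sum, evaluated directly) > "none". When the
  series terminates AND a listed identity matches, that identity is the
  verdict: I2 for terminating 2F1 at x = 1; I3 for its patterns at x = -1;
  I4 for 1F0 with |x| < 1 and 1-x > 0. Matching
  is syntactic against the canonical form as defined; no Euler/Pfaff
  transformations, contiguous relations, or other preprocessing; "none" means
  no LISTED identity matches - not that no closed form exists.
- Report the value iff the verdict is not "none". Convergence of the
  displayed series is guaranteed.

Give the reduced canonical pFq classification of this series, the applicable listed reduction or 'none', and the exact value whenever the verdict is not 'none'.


Key observation: from the first term -6/5: the factorial ratio (prefactor -6/5) (k+a-1)!/(a-1)! is a rising factorial (a)_k.
Step ratio: r(k) = (-1) * (k-12) / [(k-5/4) (k+1/4) (k+1)] - rational; roots negated = parameters, x = (-1), C = -6/5.

This is -6/5 * 1F2(-12; -5/4, 1/4; -1) in reduced canonical form. Verdict: terminating (-12 upstairs). 13 nonzero terms in all; added directly. Hence: -4056005177996706771165850382/1310957457113568575390625.


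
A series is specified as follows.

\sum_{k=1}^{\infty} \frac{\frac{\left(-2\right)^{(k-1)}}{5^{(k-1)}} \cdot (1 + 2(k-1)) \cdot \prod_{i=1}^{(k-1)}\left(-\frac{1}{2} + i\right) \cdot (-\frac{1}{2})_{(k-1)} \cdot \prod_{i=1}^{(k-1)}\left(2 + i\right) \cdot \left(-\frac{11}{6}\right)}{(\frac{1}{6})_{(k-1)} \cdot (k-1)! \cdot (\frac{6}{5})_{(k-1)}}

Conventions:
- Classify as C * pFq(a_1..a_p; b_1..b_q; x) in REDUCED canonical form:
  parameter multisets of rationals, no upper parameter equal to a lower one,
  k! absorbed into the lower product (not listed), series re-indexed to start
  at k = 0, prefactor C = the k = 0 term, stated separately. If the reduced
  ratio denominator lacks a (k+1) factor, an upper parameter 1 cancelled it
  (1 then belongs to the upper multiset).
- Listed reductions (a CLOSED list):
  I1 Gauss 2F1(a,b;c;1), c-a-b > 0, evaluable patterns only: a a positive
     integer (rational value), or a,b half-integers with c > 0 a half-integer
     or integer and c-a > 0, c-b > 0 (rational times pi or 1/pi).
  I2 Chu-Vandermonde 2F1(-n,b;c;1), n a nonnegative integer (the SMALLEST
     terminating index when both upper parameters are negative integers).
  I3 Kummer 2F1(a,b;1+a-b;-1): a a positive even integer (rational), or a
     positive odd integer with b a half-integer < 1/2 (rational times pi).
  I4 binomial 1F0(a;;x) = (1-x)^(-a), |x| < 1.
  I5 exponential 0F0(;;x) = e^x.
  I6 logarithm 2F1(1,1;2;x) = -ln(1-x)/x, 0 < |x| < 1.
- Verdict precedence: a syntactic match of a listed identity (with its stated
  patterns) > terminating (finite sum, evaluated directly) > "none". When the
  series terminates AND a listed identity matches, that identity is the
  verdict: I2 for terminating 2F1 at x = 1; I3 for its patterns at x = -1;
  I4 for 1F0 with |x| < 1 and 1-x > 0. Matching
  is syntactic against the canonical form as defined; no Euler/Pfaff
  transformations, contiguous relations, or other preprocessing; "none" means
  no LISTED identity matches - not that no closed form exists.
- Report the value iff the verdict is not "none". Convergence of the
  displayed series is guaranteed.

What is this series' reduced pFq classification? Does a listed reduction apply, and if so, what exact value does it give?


At argument -\frac{2}{5}: a 3F2 with upper {-\frac{1}{2}, \frac{3}{2}, 3}, lower {\frac{1}{6}, \frac{6}{5}}, scaled by C = -\frac{11}{6}. Verdict: none. A 3F2 with upper {-\frac{1}{2}, \frac{3}{2}, 3} fits none of I1-I6 at x = -\frac{2}{5}; the sum runs forever.

First insight: from the first term -\frac{11}{6}: the running product (C = -11/6) telescopes to a rising factorial.
Adjacent-term ratio: r(k) = -\frac{2}{5} * (k-\frac{1}{2}) (k+\frac{3}{2}) (k+3) / [(k+\frac{1}{6}) (k+\frac{6}{5}) (k+1)] ; factor over Q: parameters, x = -\frac{2}{5}, and C = -\frac{11}{6}.


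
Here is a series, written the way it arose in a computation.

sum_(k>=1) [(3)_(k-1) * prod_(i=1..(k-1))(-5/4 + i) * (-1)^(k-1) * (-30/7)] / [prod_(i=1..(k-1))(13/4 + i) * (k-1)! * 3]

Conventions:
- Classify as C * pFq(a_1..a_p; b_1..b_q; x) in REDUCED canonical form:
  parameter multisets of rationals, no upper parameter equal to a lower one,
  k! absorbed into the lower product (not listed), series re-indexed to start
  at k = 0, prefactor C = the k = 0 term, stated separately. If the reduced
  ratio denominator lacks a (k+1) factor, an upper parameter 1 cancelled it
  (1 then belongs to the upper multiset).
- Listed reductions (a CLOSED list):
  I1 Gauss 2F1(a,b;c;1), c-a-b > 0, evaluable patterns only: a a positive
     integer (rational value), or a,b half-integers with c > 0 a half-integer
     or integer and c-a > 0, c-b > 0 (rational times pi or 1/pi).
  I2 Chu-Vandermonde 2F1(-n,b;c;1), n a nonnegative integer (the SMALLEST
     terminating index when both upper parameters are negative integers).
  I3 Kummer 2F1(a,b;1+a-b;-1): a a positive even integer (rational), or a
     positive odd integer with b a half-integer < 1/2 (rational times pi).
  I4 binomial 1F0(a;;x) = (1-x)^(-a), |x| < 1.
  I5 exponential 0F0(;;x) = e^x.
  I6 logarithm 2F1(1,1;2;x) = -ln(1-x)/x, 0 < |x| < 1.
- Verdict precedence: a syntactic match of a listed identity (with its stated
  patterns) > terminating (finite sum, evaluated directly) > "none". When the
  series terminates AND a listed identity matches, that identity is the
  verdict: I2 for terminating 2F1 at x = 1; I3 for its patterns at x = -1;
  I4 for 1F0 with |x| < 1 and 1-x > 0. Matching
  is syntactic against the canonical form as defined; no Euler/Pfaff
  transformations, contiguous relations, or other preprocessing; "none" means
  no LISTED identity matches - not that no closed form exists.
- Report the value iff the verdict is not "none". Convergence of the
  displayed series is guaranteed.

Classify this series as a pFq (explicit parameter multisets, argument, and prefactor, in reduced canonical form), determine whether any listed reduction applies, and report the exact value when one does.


At argument -1: a 2F1 with upper {-1/4, 3}, lower {17/4}, scaled by C = -10/7. Verdict: none. A 2F1 with upper {-1/4, 3} fits none of I1-I6 at x = -1; the sum runs forever.

The tell: from the first term -10/7: the constant factors (C = -10/7) combine into one prefactor.
Ratio: r(k) = (-1) * (k-1/4) (k+3) / [(k+17/4) (k+1)] ; factor over Q: parameters, x = (-1), and C = -10/7.


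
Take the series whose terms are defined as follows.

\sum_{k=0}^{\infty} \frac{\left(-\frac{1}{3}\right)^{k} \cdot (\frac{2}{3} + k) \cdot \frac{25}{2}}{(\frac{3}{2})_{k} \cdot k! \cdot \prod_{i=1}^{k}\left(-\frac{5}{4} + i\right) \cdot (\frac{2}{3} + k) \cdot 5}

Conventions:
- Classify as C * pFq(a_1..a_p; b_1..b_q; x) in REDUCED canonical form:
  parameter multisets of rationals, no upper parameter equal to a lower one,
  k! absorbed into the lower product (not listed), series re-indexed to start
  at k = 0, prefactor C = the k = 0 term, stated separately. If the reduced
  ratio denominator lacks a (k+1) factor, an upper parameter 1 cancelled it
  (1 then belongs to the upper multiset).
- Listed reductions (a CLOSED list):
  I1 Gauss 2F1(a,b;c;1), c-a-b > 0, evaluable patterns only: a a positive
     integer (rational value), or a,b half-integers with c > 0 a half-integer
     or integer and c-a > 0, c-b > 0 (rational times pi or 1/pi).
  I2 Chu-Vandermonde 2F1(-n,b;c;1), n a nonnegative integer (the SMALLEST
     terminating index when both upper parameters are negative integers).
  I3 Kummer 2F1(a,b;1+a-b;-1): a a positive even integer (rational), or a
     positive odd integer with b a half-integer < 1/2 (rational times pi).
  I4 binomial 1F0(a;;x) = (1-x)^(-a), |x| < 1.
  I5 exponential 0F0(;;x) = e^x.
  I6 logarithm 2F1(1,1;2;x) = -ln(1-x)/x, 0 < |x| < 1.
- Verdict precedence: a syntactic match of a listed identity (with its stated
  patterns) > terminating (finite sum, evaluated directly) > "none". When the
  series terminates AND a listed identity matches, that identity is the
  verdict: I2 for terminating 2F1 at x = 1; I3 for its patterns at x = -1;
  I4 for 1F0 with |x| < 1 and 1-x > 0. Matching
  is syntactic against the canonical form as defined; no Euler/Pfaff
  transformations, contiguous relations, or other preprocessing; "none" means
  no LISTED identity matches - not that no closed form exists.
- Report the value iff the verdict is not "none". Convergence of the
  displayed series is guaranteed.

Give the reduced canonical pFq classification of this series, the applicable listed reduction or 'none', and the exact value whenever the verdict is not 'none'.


This is \frac{5}{2} * 0F2(-; -\frac{1}{4}, \frac{3}{2}; -\frac{1}{3}) in reduced canonical form. Verdict: none. No listed pattern accepts 0F2(-; -\frac{1}{4}, \frac{3}{2}; -\frac{1}{3}).

First insight: from the first term \frac{5}{2}: striking the common factor k + 2/3 reduces the term (C = 5/2).
Step ratio: r(k) = -\frac{1}{3} * 1 / [(k-\frac{1}{4}) (k+\frac{3}{2}) (k+1)] - rational; roots negated = parameters, x = -\frac{1}{3}, C = \frac{5}{2}.


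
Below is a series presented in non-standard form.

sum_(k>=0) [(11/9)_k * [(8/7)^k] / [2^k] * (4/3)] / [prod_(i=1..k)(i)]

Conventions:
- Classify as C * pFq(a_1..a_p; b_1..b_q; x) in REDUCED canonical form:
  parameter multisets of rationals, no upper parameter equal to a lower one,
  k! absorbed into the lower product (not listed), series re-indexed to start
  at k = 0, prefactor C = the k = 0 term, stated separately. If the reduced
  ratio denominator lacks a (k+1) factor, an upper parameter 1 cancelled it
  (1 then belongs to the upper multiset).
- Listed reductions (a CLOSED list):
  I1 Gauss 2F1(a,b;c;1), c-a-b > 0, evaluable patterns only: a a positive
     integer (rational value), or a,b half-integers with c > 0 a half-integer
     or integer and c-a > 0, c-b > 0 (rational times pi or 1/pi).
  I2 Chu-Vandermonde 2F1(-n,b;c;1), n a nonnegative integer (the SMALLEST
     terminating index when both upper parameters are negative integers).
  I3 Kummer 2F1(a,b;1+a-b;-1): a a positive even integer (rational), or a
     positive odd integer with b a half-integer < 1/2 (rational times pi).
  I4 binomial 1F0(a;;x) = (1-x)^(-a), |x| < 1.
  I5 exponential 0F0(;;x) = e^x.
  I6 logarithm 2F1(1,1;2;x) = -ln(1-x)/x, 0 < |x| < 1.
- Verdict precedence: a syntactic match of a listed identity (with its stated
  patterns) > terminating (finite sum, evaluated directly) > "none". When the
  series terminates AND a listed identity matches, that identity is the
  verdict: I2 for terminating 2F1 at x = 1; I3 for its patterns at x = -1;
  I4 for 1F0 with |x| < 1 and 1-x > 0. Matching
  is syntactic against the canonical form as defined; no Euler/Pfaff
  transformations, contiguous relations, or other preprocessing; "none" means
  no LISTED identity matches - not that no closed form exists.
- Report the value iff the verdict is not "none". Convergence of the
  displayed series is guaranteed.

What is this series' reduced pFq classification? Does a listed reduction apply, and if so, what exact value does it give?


This is 4/3 * 1F0(11/9; -; 4/7) in reduced canonical form. Verdict: binomial (I4) applies (the 1F0 binomial series: exponent -11/9, x = 4/7). Its exact value is (4/3) * (3/7)^(-11/9).

Key observation: t_0 = 4/3 here, and the product of the first k integers (C = 4/3, x = 4/7) is k!.
Step ratio: r(k) = (4/7) * (k+11/9) / [(k+1)] - poly over poly, x = (4/7) from leading terms; C = 4/3 at k = 0.


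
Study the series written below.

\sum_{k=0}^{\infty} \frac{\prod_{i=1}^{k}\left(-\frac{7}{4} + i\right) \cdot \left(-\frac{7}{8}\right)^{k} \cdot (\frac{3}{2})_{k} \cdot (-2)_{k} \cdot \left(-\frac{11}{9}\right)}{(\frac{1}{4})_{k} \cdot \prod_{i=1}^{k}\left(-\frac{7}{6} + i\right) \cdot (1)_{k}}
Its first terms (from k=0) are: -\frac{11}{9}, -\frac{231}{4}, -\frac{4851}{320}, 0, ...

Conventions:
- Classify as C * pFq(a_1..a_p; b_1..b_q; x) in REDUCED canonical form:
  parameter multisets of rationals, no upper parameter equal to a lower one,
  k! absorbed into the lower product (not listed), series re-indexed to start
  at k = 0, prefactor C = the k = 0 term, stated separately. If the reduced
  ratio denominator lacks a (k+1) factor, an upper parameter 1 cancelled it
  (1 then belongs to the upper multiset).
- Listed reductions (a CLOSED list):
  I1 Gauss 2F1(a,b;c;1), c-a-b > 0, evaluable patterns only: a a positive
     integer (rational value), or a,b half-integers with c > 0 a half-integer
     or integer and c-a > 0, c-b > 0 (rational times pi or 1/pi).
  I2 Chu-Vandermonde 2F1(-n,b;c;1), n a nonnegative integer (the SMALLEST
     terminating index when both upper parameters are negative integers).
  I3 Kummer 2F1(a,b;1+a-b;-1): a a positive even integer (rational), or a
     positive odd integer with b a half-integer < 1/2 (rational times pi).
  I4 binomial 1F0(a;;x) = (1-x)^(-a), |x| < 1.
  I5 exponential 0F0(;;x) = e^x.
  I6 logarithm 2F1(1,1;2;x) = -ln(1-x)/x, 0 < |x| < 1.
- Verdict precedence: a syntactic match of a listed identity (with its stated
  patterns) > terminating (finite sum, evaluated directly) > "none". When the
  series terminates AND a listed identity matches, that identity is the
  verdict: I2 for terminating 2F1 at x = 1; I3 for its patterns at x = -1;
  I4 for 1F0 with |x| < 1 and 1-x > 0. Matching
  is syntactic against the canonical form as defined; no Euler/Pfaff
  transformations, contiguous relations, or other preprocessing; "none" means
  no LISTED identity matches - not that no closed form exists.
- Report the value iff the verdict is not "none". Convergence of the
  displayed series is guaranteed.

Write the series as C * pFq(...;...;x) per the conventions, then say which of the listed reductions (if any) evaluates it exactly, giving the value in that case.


x = -\frac{7}{8} here; the reduced form reads 3F2, upper {-2, -\frac{3}{4}, \frac{3}{2}}, lower {-\frac{1}{6}, \frac{1}{4}}, C = -\frac{11}{9}. Verdict: terminating (-2 upstairs). 3 nonzero terms in all; added directly. Hence: -\frac{213499}{2880}.

First insight: with t_0 = -\frac{11}{9}, the running product (C = -11/9) telescopes to a rising factorial.
Term ratio: r(k) = -\frac{7}{8} * (k-2) (k-\frac{3}{4}) (k+\frac{3}{2}) / [(k-\frac{1}{6}) (k+\frac{1}{4}) (k+1)] ; factor over Q: parameters, x = -\frac{7}{8}, and C = -\frac{11}{9}.


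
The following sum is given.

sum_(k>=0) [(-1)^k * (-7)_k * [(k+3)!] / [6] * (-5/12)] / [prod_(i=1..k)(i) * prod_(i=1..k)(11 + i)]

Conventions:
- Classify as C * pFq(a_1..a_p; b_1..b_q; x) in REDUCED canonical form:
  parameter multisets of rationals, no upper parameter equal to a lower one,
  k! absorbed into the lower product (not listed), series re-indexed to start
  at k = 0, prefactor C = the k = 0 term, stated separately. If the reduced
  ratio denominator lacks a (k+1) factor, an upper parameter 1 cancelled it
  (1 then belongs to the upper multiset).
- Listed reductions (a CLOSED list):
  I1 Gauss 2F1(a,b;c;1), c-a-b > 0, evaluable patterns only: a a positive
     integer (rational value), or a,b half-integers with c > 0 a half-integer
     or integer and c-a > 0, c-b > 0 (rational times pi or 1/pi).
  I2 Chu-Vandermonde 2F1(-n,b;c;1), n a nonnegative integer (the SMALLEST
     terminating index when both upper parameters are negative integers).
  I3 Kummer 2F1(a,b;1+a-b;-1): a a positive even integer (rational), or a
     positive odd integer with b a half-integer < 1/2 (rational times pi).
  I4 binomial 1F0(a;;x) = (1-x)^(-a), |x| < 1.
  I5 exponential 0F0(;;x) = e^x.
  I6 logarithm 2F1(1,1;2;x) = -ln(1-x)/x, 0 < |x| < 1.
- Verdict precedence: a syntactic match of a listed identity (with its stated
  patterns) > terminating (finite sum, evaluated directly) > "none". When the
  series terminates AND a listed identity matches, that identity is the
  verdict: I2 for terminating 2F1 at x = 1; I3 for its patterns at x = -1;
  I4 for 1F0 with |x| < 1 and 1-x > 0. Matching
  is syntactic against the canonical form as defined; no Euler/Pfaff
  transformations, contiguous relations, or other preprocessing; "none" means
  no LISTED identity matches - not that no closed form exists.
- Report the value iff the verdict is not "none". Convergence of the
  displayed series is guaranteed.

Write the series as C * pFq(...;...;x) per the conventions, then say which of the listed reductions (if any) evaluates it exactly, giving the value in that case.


Structural cue: with t_0 = -5/12, the product of the first k integers (C = -5/12, x = -1) is k!.
Adjacent-term ratio: r(k) = (-1) * (k-7) (k+4) / [(k+12) (k+1)] ; factor over Q: parameters, x = (-1), and C = -5/12.

Prefactor -5/12, argument -1: 2F1 with upper {-7, 4} over lower {12}. Verdict: the Kummer evaluation I3 fires (x = -1; c = 12 equals 1+a-b for upper {-7, 4}: listed pattern). Its exact value is -275/72.


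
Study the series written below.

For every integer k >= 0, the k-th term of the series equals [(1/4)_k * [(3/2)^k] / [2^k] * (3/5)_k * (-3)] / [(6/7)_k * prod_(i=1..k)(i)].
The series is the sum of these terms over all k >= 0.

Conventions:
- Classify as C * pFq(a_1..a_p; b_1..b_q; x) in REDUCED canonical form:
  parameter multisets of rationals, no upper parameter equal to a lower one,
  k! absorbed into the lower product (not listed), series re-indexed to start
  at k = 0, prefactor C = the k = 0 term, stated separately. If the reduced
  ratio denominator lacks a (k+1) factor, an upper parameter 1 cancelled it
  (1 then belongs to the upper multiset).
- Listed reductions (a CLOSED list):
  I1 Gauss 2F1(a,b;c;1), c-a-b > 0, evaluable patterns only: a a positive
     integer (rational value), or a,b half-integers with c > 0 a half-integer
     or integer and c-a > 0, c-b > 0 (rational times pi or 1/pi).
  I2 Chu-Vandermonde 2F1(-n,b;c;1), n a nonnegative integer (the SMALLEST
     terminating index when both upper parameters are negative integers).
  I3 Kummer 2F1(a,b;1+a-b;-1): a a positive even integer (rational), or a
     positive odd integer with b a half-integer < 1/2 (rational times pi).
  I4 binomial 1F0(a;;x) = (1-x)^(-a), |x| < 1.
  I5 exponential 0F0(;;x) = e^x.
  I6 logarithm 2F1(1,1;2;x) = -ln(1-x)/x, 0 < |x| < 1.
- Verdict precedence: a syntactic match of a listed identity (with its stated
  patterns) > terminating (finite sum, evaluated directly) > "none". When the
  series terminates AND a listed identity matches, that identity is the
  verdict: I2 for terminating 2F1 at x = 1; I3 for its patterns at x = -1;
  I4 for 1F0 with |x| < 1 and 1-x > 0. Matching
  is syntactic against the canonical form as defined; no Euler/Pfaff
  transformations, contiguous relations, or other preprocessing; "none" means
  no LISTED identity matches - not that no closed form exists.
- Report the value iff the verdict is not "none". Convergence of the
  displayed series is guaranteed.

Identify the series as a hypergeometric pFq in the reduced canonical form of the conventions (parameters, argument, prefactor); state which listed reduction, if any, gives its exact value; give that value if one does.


The series (x = 3/4) is 2F1: upper {1/4, 3/5}, lower {6/7}, prefactor -3. Verdict: none. Every listed pattern misses the 2F1 form at 3/4, upper {1/4, 3/5}.

First insight: x = (3/4) and the two k-th powers (prefactor -3) combine into one argument.
Step ratio: r(k) = (3/4) * (k+1/4) (k+3/5) / [(k+6/7) (k+1)] - rational; roots negated = parameters, x = (3/4), C = -3.


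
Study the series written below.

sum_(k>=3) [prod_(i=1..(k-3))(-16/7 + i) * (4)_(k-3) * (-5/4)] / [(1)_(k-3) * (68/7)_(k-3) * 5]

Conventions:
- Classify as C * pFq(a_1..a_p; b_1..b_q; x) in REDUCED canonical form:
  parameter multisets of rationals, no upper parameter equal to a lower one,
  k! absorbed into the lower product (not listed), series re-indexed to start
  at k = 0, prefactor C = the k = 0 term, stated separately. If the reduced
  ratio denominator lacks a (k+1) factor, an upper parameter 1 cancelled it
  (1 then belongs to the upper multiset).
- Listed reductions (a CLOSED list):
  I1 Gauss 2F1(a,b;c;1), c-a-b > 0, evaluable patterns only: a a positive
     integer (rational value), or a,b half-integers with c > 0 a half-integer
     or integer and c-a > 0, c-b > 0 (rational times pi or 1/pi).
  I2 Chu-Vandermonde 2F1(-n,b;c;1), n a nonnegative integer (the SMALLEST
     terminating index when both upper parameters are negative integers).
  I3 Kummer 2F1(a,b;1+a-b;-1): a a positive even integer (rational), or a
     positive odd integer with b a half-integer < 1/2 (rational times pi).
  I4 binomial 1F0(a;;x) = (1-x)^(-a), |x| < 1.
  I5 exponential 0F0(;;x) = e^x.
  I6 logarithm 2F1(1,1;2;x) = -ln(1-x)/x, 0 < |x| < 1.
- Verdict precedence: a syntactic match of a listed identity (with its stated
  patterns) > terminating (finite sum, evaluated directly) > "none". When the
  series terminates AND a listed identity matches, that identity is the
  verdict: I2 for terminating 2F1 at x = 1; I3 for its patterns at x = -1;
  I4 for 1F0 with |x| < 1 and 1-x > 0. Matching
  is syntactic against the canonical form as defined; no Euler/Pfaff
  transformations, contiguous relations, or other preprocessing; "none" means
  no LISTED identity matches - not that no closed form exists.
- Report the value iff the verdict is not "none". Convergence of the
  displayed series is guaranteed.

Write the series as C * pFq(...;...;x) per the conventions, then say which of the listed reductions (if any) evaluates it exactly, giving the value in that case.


At argument 1: a 2F1 with upper {-9/7, 4}, lower {68/7}, scaled by C = -1/4. Verdict: Gauss (I1, integer-parameter pattern) matches (x = 1: the Gamma ratio telescopes since c-a-b = 7 > 0 and a = 4 in Z>0). Exact value: -8601/67228.

First insight: with t_0 = -1/4, the constant factors (prefactor -1/4) combine into one prefactor.
Adjacent-term ratio: r(k) = 1 * (k-9/7) (k+4) / [(k+68/7) (k+1)] - rational in k. x = 1; t_0 = -1/4; negate the roots.


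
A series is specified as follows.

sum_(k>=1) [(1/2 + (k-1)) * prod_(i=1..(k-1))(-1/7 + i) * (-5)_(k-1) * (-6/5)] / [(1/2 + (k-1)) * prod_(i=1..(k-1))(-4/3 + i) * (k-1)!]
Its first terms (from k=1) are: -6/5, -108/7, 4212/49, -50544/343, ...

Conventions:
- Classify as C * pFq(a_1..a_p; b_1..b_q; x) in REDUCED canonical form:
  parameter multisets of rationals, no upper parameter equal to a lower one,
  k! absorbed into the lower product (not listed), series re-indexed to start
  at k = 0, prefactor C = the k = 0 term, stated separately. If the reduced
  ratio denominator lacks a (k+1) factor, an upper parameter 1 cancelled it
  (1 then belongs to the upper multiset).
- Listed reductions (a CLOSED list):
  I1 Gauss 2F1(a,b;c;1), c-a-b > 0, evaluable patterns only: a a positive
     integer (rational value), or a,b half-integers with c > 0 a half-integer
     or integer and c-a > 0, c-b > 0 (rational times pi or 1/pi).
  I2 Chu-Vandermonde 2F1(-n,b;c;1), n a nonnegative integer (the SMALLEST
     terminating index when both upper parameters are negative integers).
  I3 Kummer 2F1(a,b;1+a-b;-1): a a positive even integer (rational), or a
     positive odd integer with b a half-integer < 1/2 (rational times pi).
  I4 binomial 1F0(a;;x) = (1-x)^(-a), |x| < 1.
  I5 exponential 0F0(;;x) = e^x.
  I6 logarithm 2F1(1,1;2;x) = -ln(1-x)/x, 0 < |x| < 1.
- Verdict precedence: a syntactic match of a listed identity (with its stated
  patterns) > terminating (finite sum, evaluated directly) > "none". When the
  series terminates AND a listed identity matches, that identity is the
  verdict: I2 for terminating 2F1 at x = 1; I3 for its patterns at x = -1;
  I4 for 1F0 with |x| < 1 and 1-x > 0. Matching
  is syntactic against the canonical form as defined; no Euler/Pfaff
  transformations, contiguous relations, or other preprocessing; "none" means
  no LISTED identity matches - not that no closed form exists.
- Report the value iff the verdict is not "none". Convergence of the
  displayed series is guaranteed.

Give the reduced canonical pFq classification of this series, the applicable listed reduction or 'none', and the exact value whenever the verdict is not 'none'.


Prefactor -6/5, argument 1: 2F1 with upper {-5, 6/7} over lower {-1/3}. Verdict: Vandermonde's identity (I2) applies (terminating 2F1 at x = 1 with n = 5, b = 6/7, c = -1/3). Its exact value is 57171/184877.

The tell: with t_0 = -6/5, the lower running product (C = -6/5, x = 1) is a rising factorial.
Ratio: r(k) = 1 * (k-5) (k+6/7) / [(k-1/3) (k+1)] - rational in k, leading ratio 1; with t_0 = -6/5, classification follows.


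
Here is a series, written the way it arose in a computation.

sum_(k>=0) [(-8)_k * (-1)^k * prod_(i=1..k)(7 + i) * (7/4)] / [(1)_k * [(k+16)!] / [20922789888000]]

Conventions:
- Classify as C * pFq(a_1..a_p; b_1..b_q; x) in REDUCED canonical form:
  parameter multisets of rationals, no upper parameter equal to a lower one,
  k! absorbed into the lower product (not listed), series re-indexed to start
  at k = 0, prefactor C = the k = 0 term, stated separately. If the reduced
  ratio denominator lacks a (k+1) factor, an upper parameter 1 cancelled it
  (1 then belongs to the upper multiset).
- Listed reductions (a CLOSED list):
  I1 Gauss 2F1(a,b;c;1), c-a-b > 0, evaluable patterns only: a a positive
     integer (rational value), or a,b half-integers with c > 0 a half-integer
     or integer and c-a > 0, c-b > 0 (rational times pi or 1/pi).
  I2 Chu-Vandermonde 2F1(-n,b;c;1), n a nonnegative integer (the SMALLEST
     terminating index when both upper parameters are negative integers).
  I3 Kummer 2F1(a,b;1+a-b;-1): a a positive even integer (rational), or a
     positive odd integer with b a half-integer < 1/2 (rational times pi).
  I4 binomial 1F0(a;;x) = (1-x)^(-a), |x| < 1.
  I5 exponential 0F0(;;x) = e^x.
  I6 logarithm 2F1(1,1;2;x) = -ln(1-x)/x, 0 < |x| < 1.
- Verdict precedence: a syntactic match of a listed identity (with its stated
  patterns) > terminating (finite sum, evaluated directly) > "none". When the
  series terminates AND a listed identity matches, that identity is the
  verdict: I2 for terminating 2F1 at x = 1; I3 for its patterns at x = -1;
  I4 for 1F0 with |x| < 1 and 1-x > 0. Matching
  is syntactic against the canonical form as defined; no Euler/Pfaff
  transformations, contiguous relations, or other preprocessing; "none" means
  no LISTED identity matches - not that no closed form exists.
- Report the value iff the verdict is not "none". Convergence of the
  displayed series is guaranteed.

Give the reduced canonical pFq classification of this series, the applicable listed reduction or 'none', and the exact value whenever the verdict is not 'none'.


This is 7/4 * 2F1(-8, 8; 17; -1) in reduced canonical form. Verdict: this is Kummer (I3) (x = -1; c = 17 equals 1+a-b for upper {-8, 8}: listed pattern). Its exact value is 91/2.

Key observation: with t_0 = 7/4, the running product (prefactor 7/4) telescopes to a rising factorial.
Ratio: r(k) = (-1) * (k-8) (k+8) / [(k+17) (k+1)] - rational in k. x = (-1); t_0 = 7/4; negate the roots.


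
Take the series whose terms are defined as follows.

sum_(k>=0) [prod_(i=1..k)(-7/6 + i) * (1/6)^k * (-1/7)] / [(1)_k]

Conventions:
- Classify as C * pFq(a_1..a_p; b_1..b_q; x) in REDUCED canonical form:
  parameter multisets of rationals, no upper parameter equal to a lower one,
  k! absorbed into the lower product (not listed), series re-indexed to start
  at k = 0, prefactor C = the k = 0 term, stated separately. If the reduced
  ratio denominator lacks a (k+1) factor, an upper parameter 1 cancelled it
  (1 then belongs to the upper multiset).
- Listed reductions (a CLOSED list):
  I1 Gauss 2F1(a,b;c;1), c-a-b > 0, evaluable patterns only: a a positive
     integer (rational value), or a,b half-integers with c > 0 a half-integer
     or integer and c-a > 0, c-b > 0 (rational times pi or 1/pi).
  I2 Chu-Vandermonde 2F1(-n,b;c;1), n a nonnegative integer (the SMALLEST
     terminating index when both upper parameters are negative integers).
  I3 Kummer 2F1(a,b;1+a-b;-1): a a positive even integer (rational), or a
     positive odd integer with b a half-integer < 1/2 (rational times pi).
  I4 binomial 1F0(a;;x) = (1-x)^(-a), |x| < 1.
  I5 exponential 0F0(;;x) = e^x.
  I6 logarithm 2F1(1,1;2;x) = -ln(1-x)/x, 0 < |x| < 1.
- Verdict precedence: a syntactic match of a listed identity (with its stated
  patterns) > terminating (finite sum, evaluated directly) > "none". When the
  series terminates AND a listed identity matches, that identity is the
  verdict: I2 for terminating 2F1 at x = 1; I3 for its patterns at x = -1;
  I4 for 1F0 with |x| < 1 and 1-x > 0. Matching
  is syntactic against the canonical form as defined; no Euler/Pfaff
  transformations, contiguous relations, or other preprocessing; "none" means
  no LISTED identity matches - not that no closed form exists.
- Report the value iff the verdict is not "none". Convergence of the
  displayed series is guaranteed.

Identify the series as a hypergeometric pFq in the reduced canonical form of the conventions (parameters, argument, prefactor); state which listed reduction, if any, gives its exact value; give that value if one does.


x = 1/6 here; the reduced form reads 1F0, upper {-1/6}, lower {-}, C = -1/7. Verdict (x = 1/6): the binomial series (I4) applies (the 1F0 binomial series: exponent 1/6, x = 1/6). Its exact value is (-1/7) * (5/6)^(1/6).

The tell: x = (1/6) and the running product (C = -1/7) telescopes to a rising factorial.
Adjacent-term ratio: r(k) = (1/6) * (k-1/6) / [(k+1)] - rational in k, leading ratio (1/6); with t_0 = -1/7, classification follows.


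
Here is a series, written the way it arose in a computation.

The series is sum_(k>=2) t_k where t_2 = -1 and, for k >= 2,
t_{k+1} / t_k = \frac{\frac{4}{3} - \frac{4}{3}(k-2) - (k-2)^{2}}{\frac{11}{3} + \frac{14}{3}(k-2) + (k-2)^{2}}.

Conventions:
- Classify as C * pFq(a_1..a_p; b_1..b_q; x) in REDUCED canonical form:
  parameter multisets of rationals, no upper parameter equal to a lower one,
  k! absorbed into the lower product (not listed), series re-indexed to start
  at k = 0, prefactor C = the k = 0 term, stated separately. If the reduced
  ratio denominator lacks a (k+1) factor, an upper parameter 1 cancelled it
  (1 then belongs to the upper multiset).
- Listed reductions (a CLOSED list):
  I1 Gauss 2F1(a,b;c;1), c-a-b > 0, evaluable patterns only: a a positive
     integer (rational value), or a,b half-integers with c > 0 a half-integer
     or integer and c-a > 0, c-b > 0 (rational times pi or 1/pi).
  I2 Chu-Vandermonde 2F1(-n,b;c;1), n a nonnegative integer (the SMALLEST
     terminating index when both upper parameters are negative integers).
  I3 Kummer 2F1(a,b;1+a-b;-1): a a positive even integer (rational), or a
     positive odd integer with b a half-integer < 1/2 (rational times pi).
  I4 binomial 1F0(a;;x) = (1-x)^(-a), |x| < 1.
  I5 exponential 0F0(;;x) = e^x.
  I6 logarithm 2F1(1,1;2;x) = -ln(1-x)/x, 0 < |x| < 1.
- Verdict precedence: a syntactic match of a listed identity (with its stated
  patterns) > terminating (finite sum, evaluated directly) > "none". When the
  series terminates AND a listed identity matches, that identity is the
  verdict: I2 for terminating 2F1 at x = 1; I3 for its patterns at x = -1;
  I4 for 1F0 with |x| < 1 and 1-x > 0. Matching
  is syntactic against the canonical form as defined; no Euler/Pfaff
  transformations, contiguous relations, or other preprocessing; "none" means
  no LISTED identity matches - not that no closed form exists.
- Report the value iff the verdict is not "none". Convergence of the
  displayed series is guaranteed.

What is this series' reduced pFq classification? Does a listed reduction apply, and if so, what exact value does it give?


x = -1 here; the reduced form reads 2F1, upper {-\frac{2}{3}, 2}, lower {\frac{11}{3}}, C = -1. Verdict (x = -1): Kummer (I3) applies (x = -1; c = \frac{11}{3} equals 1+a-b for upper {-\frac{2}{3}, 2}: listed pattern). Hence: -\frac{4}{3}.

Key observation: from the first term -1: the expanded ratio factors over Q; C = -1, roots give parameters.
Step ratio: r(k) = -1 * (k-\frac{2}{3}) (k+2) / [(k+\frac{11}{3}) (k+1)] - poly over poly, x = -1 from leading terms; C = -1 at k = 0.


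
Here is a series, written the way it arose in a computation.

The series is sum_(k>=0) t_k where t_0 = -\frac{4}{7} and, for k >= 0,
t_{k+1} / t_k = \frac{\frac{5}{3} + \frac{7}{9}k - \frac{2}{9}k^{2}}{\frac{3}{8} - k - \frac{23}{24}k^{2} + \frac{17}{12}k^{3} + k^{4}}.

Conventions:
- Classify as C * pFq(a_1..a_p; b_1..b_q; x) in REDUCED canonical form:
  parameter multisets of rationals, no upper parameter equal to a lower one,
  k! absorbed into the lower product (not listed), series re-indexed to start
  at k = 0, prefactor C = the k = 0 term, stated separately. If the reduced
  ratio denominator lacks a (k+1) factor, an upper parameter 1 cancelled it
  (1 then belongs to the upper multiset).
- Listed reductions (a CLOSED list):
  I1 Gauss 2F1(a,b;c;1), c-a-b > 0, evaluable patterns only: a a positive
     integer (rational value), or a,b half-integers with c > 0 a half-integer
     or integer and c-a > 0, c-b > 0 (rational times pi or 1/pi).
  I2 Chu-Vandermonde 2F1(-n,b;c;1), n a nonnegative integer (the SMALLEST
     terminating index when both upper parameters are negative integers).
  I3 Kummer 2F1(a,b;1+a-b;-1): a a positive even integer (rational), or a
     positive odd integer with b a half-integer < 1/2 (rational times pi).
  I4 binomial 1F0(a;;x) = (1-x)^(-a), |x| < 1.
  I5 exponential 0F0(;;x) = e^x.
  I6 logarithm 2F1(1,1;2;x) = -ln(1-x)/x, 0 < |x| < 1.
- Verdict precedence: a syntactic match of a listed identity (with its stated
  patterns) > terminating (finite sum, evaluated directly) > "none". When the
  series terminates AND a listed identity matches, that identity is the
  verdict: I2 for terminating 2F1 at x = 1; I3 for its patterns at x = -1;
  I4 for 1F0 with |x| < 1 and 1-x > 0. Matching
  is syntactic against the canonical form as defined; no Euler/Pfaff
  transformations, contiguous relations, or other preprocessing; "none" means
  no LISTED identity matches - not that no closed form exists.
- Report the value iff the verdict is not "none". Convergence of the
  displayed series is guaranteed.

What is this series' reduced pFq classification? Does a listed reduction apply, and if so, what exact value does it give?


Structural cue: with t_0 = -\frac{4}{7}, roots of the ratio polynomials (C = -4/7, x = -2/9) are the negated parameters.
Ratio: r(k) = -\frac{2}{9} * (k-5) / [(k-\frac{3}{4}) (k-\frac{1}{3}) (k+1)] - rational; roots negated = parameters, x = -\frac{2}{9}, C = -\frac{4}{7}.

Reduced: x = -\frac{2}{9}, 1F2, upper = {-5}, lower = {-\frac{3}{4}, -\frac{1}{3}}, C = -\frac{4}{7}. Verdict: terminating - upper parameter -5 makes this a finite sum (last index 5), evaluated exactly. Sum: -\frac{1743592892}{164189025}.


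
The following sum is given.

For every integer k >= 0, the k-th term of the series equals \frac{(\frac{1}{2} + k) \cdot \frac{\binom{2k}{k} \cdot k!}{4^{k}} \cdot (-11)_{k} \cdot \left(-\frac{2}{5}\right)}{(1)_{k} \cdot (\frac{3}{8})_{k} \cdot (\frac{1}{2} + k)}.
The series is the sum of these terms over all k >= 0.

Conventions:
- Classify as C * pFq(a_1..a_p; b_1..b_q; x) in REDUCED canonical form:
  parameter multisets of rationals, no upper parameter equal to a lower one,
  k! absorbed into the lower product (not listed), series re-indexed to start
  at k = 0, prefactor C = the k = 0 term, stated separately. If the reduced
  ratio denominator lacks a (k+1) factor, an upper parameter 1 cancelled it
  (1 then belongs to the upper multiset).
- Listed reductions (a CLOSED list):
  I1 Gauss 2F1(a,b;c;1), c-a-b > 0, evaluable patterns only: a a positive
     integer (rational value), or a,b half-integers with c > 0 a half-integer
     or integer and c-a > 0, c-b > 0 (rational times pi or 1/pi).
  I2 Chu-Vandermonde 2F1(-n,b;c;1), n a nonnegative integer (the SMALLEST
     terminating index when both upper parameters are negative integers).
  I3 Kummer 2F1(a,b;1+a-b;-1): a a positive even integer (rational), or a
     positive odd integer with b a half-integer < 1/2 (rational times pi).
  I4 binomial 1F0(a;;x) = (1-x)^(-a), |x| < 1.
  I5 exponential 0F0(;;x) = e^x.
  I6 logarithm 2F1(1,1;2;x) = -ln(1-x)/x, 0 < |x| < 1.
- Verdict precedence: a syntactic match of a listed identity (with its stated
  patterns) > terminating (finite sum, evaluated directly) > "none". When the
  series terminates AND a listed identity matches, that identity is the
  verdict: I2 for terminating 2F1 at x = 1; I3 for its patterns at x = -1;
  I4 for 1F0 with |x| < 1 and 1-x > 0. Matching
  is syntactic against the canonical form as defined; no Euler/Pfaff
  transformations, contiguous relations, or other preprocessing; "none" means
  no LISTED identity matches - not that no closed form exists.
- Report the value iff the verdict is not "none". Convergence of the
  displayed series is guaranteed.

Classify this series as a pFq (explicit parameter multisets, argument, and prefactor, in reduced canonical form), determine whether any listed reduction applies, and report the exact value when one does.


With C = -\frac{2}{5}: the canonical form is 2F1(-11, \frac{1}{2}; \frac{3}{8}; 1). Verdict: Chu-Vandermonde (I2) applies (terminating 2F1 at x = 1 with n = 11, b = 1/2, c = \frac{3}{8}). Its exact value is \frac{34209302218}{1025317577475}.

Key step: t_0 = -\frac{2}{5} here, and (1)_k (prefactor -2/5) is k! itself.
Step ratio: r(k) = 1 * (k-11) (k+\frac{1}{2}) / [(k+\frac{3}{8}) (k+1)] ; factor over Q: parameters, x = 1, and C = -\frac{2}{5}.
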